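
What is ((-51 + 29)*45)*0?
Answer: 0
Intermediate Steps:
((-51 + 29)*45)*0 = -22*45*0 = -990*0 = 0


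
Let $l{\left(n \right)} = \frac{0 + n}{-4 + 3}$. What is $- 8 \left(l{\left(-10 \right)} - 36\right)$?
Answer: $208$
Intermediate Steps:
$l{\left(n \right)} = - n$ ($l{\left(n \right)} = \frac{n}{-1} = n \left(-1\right) = - n$)
$- 8 \left(l{\left(-10 \right)} - 36\right) = - 8 \left(\left(-1\right) \left(-10\right) - 36\right) = - 8 \left(10 - 36\right) = \left(-8\right) \left(-26\right) = 208$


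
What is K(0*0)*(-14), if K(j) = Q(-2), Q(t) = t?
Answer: 28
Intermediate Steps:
K(j) = -2
K(0*0)*(-14) = -2*(-14) = 28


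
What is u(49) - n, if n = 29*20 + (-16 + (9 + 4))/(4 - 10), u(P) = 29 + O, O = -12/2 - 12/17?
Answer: -18979/34 ≈ -558.21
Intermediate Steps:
O = -114/17 (O = -12*1/2 - 12*1/17 = -6 - 12/17 = -114/17 ≈ -6.7059)
u(P) = 379/17 (u(P) = 29 - 114/17 = 379/17)
n = 1161/2 (n = 580 + (-16 + 13)/(-6) = 580 - 3*(-1/6) = 580 + 1/2 = 1161/2 ≈ 580.50)
u(49) - n = 379/17 - 1*1161/2 = 379/17 - 1161/2 = -18979/34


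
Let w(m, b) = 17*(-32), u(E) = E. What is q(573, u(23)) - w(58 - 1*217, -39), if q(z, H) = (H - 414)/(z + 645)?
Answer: 662201/1218 ≈ 543.68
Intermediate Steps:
q(z, H) = (-414 + H)/(645 + z)
w(m, b) = -544
q(573, u(23)) - w(58 - 1*217, -39) = (-414 + 23)/(645 + 573) - 1*(-544) = -391/1218 + 544 = 662201/1218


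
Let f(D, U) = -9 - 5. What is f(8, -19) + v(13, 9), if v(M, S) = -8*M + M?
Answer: -105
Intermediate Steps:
f(D, U) = -14
v(M, S) = -7*M
f(8, -19) + v(13, 9) = -14 - 7*13 = -14 - 91 = -105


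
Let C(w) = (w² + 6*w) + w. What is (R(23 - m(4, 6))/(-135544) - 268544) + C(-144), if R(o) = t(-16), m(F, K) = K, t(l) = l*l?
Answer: -4215689520/16943 ≈ -2.4882e+5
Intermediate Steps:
t(l) = l²
C(w) = w² + 7*w
R(o) = 256 (R(o) = (-16)² = 256)
(R(23 - m(4, 6))/(-135544) - 268544) + C(-144) = (256/(-135544) - 268544) - 144*(7 - 144) = (256*(-1/135544) - 268544) - 144*(-137) = (-32/16943 - 268544) + 19728 = -4549941024/16943 + 19728 = -4215689520/16943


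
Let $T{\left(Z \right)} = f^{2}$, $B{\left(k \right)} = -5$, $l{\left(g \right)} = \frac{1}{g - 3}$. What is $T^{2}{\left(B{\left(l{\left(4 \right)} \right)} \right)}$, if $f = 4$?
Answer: $256$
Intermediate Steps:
$l{\left(g \right)} = \frac{1}{-3 + g}$
$T{\left(Z \right)} = 16$ ($T{\left(Z \right)} = 4^{2} = 16$)
$T^{2}{\left(B{\left(l{\left(4 \right)} \right)} \right)} = 16^{2} = 256$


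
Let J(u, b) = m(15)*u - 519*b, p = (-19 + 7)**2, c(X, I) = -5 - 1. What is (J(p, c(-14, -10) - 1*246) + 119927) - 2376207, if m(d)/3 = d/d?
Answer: -2125060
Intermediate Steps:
c(X, I) = -6
m(d) = 3 (m(d) = 3*(d/d) = 3*1 = 3)
p = 144 (p = (-12)**2 = 144)
J(u, b) = -519*b + 3*u (J(u, b) = 3*u - 519*b = -519*b + 3*u)
(J(p, c(-14, -10) - 1*246) + 119927) - 2376207 = ((-519*(-6 - 1*246) + 3*144) + 119927) - 2376207 = ((-519*(-6 - 246) + 432) + 119927) - 2376207 = ((-519*(-252) + 432) + 119927) - 2376207 = ((130788 + 432) + 119927) - 2376207 = (131220 + 119927) - 2376207 = 251147 - 2376207 = -2125060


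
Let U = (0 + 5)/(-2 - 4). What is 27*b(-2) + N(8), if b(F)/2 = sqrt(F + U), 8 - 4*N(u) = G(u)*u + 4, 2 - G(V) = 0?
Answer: -3 + 9*I*sqrt(102) ≈ -3.0 + 90.896*I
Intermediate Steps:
G(V) = 2 (G(V) = 2 - 1*0 = 2 + 0 = 2)
U = -5/6 (U = 5/(-6) = 5*(-1/6) = -5/6 ≈ -0.83333)
N(u) = 1 - u/2 (N(u) = 2 - (2*u + 4)/4 = 2 - (4 + 2*u)/4 = 2 + (-1 - u/2) = 1 - u/2)
b(F) = 2*sqrt(-5/6 + F) (b(F) = 2*sqrt(F - 5/6) = 2*sqrt(-5/6 + F))
27*b(-2) + N(8) = 27*(sqrt(-30 + 36*(-2))/3) + (1 - 1/2*8) = 27*(sqrt(-30 - 72)/3) + (1 - 4) = 27*(sqrt(-102)/3) - 3 = 27*((I*sqrt(102))/3) - 3 = 27*(I*sqrt(102)/3) - 3 = 9*I*sqrt(102) - 3 = -3 + 9*I*sqrt(102)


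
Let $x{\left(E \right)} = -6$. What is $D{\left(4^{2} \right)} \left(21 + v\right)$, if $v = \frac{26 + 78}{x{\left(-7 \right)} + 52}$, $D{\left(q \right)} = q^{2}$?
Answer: $\frac{136960}{23} \approx 5954.8$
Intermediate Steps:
$v = \frac{52}{23}$ ($v = \frac{26 + 78}{-6 + 52} = \frac{104}{46} = 104 \cdot \frac{1}{46} = \frac{52}{23} \approx 2.2609$)
$D{\left(4^{2} \right)} \left(21 + v\right) = \left(4^{2}\right)^{2} \left(21 + \frac{52}{23}\right) = 16^{2} \cdot \frac{535}{23} = 256 \cdot \frac{535}{23} = \frac{136960}{23}$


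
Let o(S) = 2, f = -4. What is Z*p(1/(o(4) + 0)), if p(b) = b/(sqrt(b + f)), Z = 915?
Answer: -915*I*sqrt(14)/14 ≈ -244.54*I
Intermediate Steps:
p(b) = b/sqrt(-4 + b) (p(b) = b/(sqrt(b - 4)) = b/(sqrt(-4 + b)) = b/sqrt(-4 + b))
Z*p(1/(o(4) + 0)) = 915*(1/((2 + 0)*sqrt(-4 + 1/(2 + 0)))) = 915*(1/(2*sqrt(-4 + 1/2))) = 915*(1/(2*sqrt(-7/2))) = 915*((-I*sqrt(14)/7)/2) = 915*(-I*sqrt(14)/14) = -915*I*sqrt(14)/14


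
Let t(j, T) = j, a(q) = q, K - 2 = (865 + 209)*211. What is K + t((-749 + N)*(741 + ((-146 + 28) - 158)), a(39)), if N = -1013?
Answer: -592714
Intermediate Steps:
K = 226616 (K = 2 + (865 + 209)*211 = 2 + 1074*211 = 2 + 226614 = 226616)
K + t((-749 + N)*(741 + ((-146 + 28) - 158)), a(39)) = 226616 + (-749 - 1013)*(741 + ((-146 + 28) - 158)) = 226616 - 1762*(741 + (-118 - 158)) = 226616 - 1762*(741 - 276) = 226616 - 1762*465 = 226616 - 819330 = -592714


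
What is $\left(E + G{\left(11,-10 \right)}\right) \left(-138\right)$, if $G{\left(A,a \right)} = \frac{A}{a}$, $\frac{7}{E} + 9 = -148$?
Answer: $\frac{123993}{785} \approx 157.95$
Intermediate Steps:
$E = - \frac{7}{157}$ ($E = \frac{7}{-9 - 148} = \frac{7}{-157} = 7 \left(- \frac{1}{157}\right) = - \frac{7}{157} \approx -0.044586$)
$\left(E + G{\left(11,-10 \right)}\right) \left(-138\right) = \left(- \frac{7}{157} + \frac{11}{-10}\right) \left(-138\right) = \left(- \frac{7}{157} + 11 \left(- \frac{1}{10}\right)\right) \left(-138\right) = \left(- \frac{7}{157} - \frac{11}{10}\right) \left(-138\right) = \left(- \frac{1797}{1570}\right) \left(-138\right) = \frac{123993}{785}$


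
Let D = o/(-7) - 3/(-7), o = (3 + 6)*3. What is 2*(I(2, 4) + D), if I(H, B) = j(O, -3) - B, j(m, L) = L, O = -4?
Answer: -146/7 ≈ -20.857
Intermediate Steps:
o = 27 (o = 9*3 = 27)
I(H, B) = -3 - B
D = -24/7 (D = 27/(-7) - 3/(-7) = 27*(-1/7) - 3*(-1/7) = -27/7 + 3/7 = -24/7 ≈ -3.4286)
2*(I(2, 4) + D) = 2*((-3 - 1*4) - 24/7) = 2*((-3 - 4) - 24/7) = 2*(-7 - 24/7) = 2*(-73/7) = -146/7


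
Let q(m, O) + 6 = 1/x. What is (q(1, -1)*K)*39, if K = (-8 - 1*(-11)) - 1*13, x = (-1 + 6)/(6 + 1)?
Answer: 1794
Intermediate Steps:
x = 5/7 ≈ 0.71429
K = -10 (K = (-8 + 11) - 13 = 3 - 13 = -10)
q(m, O) = -23/5 (q(m, O) = -6 + 1/(5/7) = -6 + 7/5 = -23/5)
(q(1, -1)*K)*39 = -23/5*(-10)*39 = 46*39 = 1794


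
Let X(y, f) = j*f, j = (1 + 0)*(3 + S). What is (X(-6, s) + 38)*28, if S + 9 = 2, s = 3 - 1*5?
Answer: 1288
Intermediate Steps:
s = -2 (s = 3 - 5 = -2)
S = -7 (S = -9 + 2 = -7)
j = -4 (j = (1 + 0)*(3 - 7) = 1*(-4) = -4)
X(y, f) = -4*f
(X(-6, s) + 38)*28 = (-4*(-2) + 38)*28 = (8 + 38)*28 = 46*28 = 1288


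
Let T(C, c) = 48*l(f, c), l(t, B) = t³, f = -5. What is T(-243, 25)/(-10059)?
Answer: 2000/3353 ≈ 0.59648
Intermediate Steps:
T(C, c) = -6000 (T(C, c) = 48*(-5)³ = 48*(-125) = -6000)
T(-243, 25)/(-10059) = -6000/(-10059) = -6000*(-1/10059) = 2000/3353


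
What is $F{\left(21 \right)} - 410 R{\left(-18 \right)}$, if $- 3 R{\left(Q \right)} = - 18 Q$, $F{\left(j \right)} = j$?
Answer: $44301$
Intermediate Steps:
$R{\left(Q \right)} = 6 Q$ ($R{\left(Q \right)} = - \frac{\left(-18\right) Q}{3} = 6 Q$)
$F{\left(21 \right)} - 410 R{\left(-18 \right)} = 21 - 410 \cdot 6 \left(-18\right) = 21 - -44280 = 21 + 44280 = 44301$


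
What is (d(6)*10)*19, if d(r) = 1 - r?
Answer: -950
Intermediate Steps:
(d(6)*10)*19 = ((1 - 1*6)*10)*19 = ((1 - 6)*10)*19 = -5*10*19 = -50*19 = -950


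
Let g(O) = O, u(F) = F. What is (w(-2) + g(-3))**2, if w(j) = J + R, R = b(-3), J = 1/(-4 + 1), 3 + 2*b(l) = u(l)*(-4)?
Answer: 49/36 ≈ 1.3611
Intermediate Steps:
b(l) = -3/2 - 2*l (b(l) = -3/2 + (l*(-4))/2 = -3/2 + (-4*l)/2 = -3/2 - 2*l)
J = -1/3 (J = 1/(-3) = -1/3 ≈ -0.33333)
R = 9/2 (R = -3/2 - 2*(-3) = -3/2 + 6 = 9/2 ≈ 4.5000)
w(j) = 25/6 (w(j) = -1/3 + 9/2 = 25/6)
(w(-2) + g(-3))**2 = (25/6 - 3)**2 = (7/6)**2 = 49/36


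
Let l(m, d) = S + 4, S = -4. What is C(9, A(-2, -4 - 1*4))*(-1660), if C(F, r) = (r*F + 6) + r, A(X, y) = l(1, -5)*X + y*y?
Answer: -1072360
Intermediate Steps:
l(m, d) = 0 (l(m, d) = -4 + 4 = 0)
A(X, y) = y² (A(X, y) = 0*X + y*y = 0 + y² = y²)
C(F, r) = 6 + r + F*r (C(F, r) = (F*r + 6) + r = (6 + F*r) + r = 6 + r + F*r)
C(9, A(-2, -4 - 1*4))*(-1660) = (6 + (-4 - 1*4)² + 9*(-4 - 1*4)²)*(-1660) = (6 + (-4 - 4)² + 9*(-4 - 4)²)*(-1660) = (6 + (-8)² + 9*(-8)²)*(-1660) = (6 + 64 + 9*64)*(-1660) = (6 + 64 + 576)*(-1660) = 646*(-1660) = -1072360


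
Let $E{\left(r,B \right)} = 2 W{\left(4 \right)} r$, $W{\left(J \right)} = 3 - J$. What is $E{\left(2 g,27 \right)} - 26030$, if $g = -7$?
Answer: $-26002$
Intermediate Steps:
$E{\left(r,B \right)} = - 2 r$ ($E{\left(r,B \right)} = 2 \left(3 - 4\right) r = 2 \left(-1\right) r = - 2 r$)
$E{\left(2 g,27 \right)} - 26030 = - 2 \cdot 2 \left(-7\right) - 26030 = \left(-2\right) \left(-14\right) - 26030 = 28 - 26030 = -26002$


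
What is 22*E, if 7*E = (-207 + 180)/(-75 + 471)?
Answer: -3/14 ≈ -0.21429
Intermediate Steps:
E = -3/308 (E = ((-207 + 180)/(-75 + 471))/7 = (-27/396)/7 = (-27*1/396)/7 = (⅐)*(-3/44) = -3/308 ≈ -0.0097403)
22*E = 22*(-3/308) = -3/14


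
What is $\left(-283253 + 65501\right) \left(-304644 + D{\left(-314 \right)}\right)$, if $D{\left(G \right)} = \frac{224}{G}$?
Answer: $\frac{10414908313440}{157} \approx 6.6337 \cdot 10^{10}$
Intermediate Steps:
$\left(-283253 + 65501\right) \left(-304644 + D{\left(-314 \right)}\right) = \left(-283253 + 65501\right) \left(-304644 + \frac{224}{-314}\right) = - 217752 \left(-304644 + 224 \left(- \frac{1}{314}\right)\right) = - 217752 \left(-304644 - \frac{112}{157}\right) = \left(-217752\right) \left(- \frac{47829220}{157}\right) = \frac{10414908313440}{157}$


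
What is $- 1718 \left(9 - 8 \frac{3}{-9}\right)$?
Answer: $- \frac{60130}{3} \approx -20043.0$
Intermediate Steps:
$- 1718 \left(9 - 8 \frac{3}{-9}\right) = - 1718 \left(9 - 8 \cdot 3 \left(- \frac{1}{9}\right)\right) = - 1718 \left(9 - - \frac{8}{3}\right) = - 1718 \left(9 + \frac{8}{3}\right) = \left(-1718\right) \frac{35}{3} = - \frac{60130}{3}$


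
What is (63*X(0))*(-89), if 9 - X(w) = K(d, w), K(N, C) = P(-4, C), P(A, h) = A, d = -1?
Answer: -72891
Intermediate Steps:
K(N, C) = -4
X(w) = 13 (X(w) = 9 - 1*(-4) = 9 + 4 = 13)
(63*X(0))*(-89) = (63*13)*(-89) = 819*(-89) = -72891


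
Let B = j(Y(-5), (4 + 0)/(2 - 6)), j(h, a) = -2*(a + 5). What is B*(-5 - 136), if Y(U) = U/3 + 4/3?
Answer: 1128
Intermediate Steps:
Y(U) = 4/3 + U/3 (Y(U) = U*(⅓) + 4*(⅓) = U/3 + 4/3 = 4/3 + U/3)
j(h, a) = -10 - 2*a (j(h, a) = -2*(5 + a) = -10 - 2*a)
B = -8 (B = -10 - 2*(4 + 0)/(2 - 6) = -10 - 8/(-4) = -10 - 8*(-1)/4 = -10 - 2*(-1) = -10 + 2 = -8)
B*(-5 - 136) = -8*(-5 - 136) = -8*(-141) = 1128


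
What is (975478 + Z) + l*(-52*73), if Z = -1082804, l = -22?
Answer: -23814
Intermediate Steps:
(975478 + Z) + l*(-52*73) = (975478 - 1082804) - (-1144)*73 = -107326 - 22*(-3796) = -107326 + 83512 = -23814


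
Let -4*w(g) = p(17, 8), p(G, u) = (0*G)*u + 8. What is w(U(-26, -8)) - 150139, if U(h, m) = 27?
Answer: -150141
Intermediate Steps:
p(G, u) = 8 (p(G, u) = 0*u + 8 = 0 + 8 = 8)
w(g) = -2 (w(g) = -¼*8 = -2)
w(U(-26, -8)) - 150139 = -2 - 150139 = -150141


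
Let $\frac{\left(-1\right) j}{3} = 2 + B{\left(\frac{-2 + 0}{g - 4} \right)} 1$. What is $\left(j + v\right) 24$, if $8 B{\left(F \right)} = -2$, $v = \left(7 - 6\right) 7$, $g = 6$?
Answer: $42$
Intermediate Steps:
$v = 7$ ($v = 1 \cdot 7 = 7$)
$B{\left(F \right)} = - \frac{1}{4}$ ($B{\left(F \right)} = \frac{1}{8} \left(-2\right) = - \frac{1}{4}$)
$j = - \frac{21}{4}$ ($j = - 3 \left(2 - \frac{1}{4}\right) = \left(-3\right) \frac{7}{4} = - \frac{21}{4} \approx -5.25$)
$\left(j + v\right) 24 = \left(- \frac{21}{4} + 7\right) 24 = \frac{7}{4} \cdot 24 = 42$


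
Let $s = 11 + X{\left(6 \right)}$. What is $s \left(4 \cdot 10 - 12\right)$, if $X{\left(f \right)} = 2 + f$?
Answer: $532$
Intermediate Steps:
$s = 19$ ($s = 11 + \left(2 + 6\right) = 11 + 8 = 19$)
$s \left(4 \cdot 10 - 12\right) = 19 \left(4 \cdot 10 - 12\right) = 19 \left(40 - 12\right) = 19 \cdot 28 = 532$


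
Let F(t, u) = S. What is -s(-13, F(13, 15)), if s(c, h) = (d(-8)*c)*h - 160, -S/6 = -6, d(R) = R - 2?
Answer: -4520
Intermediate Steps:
d(R) = -2 + R
S = 36 (S = -6*(-6) = 36)
F(t, u) = 36
s(c, h) = -160 - 10*c*h (s(c, h) = ((-2 - 8)*c)*h - 160 = (-10*c)*h - 160 = -10*c*h - 160 = -160 - 10*c*h)
-s(-13, F(13, 15)) = -(-160 - 10*(-13)*36) = -(-160 + 4680) = -1*4520 = -4520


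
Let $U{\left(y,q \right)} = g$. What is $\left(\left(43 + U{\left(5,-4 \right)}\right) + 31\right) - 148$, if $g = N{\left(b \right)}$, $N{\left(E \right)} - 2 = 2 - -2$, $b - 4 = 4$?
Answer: $-68$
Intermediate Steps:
$b = 8$ ($b = 4 + 4 = 8$)
$N{\left(E \right)} = 6$ ($N{\left(E \right)} = 2 + \left(2 - -2\right) = 2 + \left(2 + 2\right) = 2 + 4 = 6$)
$g = 6$
$U{\left(y,q \right)} = 6$
$\left(\left(43 + U{\left(5,-4 \right)}\right) + 31\right) - 148 = \left(\left(43 + 6\right) + 31\right) - 148 = \left(49 + 31\right) - 148 = 80 - 148 = -68$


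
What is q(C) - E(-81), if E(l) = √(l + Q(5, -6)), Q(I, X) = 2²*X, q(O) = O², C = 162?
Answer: 26244 - I*√105 ≈ 26244.0 - 10.247*I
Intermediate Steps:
Q(I, X) = 4*X
E(l) = √(-24 + l) (E(l) = √(l + 4*(-6)) = √(l - 24) = √(-24 + l))
q(C) - E(-81) = 162² - √(-24 - 81) = 26244 - √(-105) = 26244 - I*√105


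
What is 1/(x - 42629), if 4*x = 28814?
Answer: -2/70851 ≈ -2.8228e-5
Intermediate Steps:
x = 14407/2 (x = (1/4)*28814 = 14407/2 ≈ 7203.5)
1/(x - 42629) = 1/(14407/2 - 42629) = 1/(-70851/2) = -2/70851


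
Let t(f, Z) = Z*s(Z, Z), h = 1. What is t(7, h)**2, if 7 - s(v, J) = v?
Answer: 36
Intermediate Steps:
s(v, J) = 7 - v
t(f, Z) = Z*(7 - Z)
t(7, h)**2 = (1*(7 - 1*1))**2 = (1*(7 - 1))**2 = (1*6)**2 = 6**2 = 36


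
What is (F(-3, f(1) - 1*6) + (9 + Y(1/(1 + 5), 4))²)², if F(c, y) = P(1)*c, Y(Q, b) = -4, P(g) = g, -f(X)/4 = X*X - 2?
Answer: 484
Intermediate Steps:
f(X) = 8 - 4*X² (f(X) = -4*(X*X - 2) = -4*(X² - 2) = -4*(-2 + X²) = 8 - 4*X²)
F(c, y) = c (F(c, y) = 1*c = c)
(F(-3, f(1) - 1*6) + (9 + Y(1/(1 + 5), 4))²)² = (-3 + (9 - 4)²)² = (-3 + 5²)² = (-3 + 25)² = 22² = 484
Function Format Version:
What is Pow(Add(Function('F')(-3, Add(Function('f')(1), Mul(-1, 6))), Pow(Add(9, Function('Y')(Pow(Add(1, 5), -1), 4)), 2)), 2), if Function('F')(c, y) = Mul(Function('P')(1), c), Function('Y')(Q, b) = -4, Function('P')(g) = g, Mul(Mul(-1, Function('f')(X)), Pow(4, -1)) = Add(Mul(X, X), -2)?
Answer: 484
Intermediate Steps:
Function('f')(X) = Add(8, Mul(-4, Pow(X, 2))) (Function('f')(X) = Mul(-4, Add(Mul(X, X), -2)) = Mul(-4, Add(Pow(X, 2), -2)) = Mul(-4, Add(-2, Pow(X, 2))) = Add(8, Mul(-4, Pow(X, 2))))
Function('F')(c, y) = c (Function('F')(c, y) = Mul(1, c) = c)
Pow(Add(Function('F')(-3, Add(Function('f')(1), Mul(-1, 6))), Pow(Add(9, Function('Y')(Pow(Add(1, 5), -1), 4)), 2)), 2) = Pow(Add(-3, Pow(Add(9, -4), 2)), 2) = Pow(Add(-3, Pow(5, 2)), 2) = Pow(Add(-3, 25), 2) = Pow(22, 2) = 484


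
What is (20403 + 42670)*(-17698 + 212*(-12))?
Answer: -1276723666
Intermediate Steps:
(20403 + 42670)*(-17698 + 212*(-12)) = 63073*(-17698 - 2544) = 63073*(-20242) = -1276723666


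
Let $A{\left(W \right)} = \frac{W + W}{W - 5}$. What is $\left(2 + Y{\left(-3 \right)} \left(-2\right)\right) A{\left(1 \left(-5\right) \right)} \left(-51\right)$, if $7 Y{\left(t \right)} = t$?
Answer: $- \frac{1020}{7} \approx -145.71$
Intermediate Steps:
$Y{\left(t \right)} = \frac{t}{7}$
$A{\left(W \right)} = \frac{2 W}{-5 + W}$
$\left(2 + Y{\left(-3 \right)} \left(-2\right)\right) A{\left(1 \left(-5\right) \right)} \left(-51\right) = \left(2 + \frac{1}{7} \left(-3\right) \left(-2\right)\right) \frac{2 \cdot 1 \left(-5\right)}{-5 + 1 \left(-5\right)} \left(-51\right) = \left(2 - - \frac{6}{7}\right) 2 \left(-5\right) \frac{1}{-5 - 5} \left(-51\right) = \left(2 + \frac{6}{7}\right) 2 \left(-5\right) \frac{1}{-10} \left(-51\right) = \frac{20 \cdot 2 \left(-5\right) \left(- \frac{1}{10}\right)}{7} \left(-51\right) = \frac{20}{7} \cdot 1 \left(-51\right) = \frac{20}{7} \left(-51\right) = - \frac{1020}{7}$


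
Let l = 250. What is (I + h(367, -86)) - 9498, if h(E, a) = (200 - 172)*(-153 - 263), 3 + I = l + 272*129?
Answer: 14189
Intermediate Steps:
I = 35335 (I = -3 + (250 + 272*129) = -3 + (250 + 35088) = -3 + 35338 = 35335)
h(E, a) = -11648 (h(E, a) = 28*(-416) = -11648)
(I + h(367, -86)) - 9498 = (35335 - 11648) - 9498 = 23687 - 9498 = 14189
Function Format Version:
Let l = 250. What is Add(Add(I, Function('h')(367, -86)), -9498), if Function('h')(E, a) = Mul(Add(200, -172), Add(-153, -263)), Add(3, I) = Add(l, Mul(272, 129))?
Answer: 14189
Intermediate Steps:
I = 35335 (I = Add(-3, Add(250, Mul(272, 129))) = Add(-3, Add(250, 35088)) = Add(-3, 35338) = 35335)
Function('h')(E, a) = -11648 (Function('h')(E, a) = Mul(28, -416) = -11648)
Add(Add(I, Function('h')(367, -86)), -9498) = Add(Add(35335, -11648), -9498) = Add(23687, -9498) = 14189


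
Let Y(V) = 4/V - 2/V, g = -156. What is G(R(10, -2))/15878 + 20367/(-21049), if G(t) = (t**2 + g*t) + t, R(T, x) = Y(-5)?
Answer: -129870492/134764525 ≈ -0.96368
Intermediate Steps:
Y(V) = 2/V
R(T, x) = -2/5 (R(T, x) = 2/(-5) = 2*(-1/5) = -2/5)
G(t) = t**2 - 155*t (G(t) = (t**2 - 156*t) + t = t**2 - 155*t)
G(R(10, -2))/15878 + 20367/(-21049) = -2*(-155 - 2/5)/5/15878 + 20367/(-21049) = -2/5*(-777/5)*(1/15878) + 20367*(-1/21049) = (1554/25)*(1/15878) - 657/679 = 777/198475 - 657/679 = -129870492/134764525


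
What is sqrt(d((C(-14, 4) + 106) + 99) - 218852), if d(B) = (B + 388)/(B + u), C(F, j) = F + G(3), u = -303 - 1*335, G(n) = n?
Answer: I*sqrt(1198440730)/74 ≈ 467.82*I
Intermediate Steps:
u = -638 (u = -303 - 335 = -638)
C(F, j) = 3 + F (C(F, j) = F + 3 = 3 + F)
d(B) = (388 + B)/(-638 + B) (d(B) = (B + 388)/(B - 638) = (388 + B)/(-638 + B))
sqrt(d((C(-14, 4) + 106) + 99) - 218852) = sqrt((388 + (((3 - 14) + 106) + 99))/(-638 + (((3 - 14) + 106) + 99)) - 218852) = sqrt((388 + ((-11 + 106) + 99))/(-638 + ((-11 + 106) + 99)) - 218852) = sqrt((388 + (95 + 99))/(-638 + (95 + 99)) - 218852) = sqrt((388 + 194)/(-638 + 194) - 218852) = sqrt(582/(-444) - 218852) = sqrt(-1/444*582 - 218852) = sqrt(-97/74 - 218852) = sqrt(-16195145/74) = I*sqrt(1198440730)/74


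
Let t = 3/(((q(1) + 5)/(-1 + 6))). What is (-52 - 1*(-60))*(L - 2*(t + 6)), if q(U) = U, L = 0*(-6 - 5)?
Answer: -136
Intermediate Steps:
L = 0 (L = 0*(-11) = 0)
t = 5/2 (t = 3/(((1 + 5)/(-1 + 6))) = 3/((6/5)) = 3/((6*(⅕))) = 3/(6/5) = 3*(⅚) = 5/2 ≈ 2.5000)
(-52 - 1*(-60))*(L - 2*(t + 6)) = (-52 - 1*(-60))*(0 - 2*(5/2 + 6)) = (-52 + 60)*(0 - 2*17/2) = 8*(0 - 17) = 8*(-17) = -136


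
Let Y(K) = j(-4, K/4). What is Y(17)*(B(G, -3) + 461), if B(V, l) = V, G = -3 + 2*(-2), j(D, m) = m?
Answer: 3859/2 ≈ 1929.5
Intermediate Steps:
G = -7 (G = -3 - 4 = -7)
Y(K) = K/4
Y(17)*(B(G, -3) + 461) = ((¼)*17)*(-7 + 461) = (17/4)*454 = 3859/2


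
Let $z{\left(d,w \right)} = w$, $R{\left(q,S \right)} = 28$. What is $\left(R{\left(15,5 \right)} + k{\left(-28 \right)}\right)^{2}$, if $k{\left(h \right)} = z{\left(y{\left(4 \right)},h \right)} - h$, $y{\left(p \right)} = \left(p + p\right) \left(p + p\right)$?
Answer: $784$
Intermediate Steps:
$y{\left(p \right)} = 4 p^{2}$ ($y{\left(p \right)} = 2 p 2 p = 4 p^{2}$)
$k{\left(h \right)} = 0$ ($k{\left(h \right)} = h - h = 0$)
$\left(R{\left(15,5 \right)} + k{\left(-28 \right)}\right)^{2} = \left(28 + 0\right)^{2} = 28^{2} = 784$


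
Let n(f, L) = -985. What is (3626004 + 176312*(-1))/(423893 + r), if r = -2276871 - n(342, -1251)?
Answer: -3449692/1851993 ≈ -1.8627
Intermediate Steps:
r = -2275886 (r = -2276871 - 1*(-985) = -2276871 + 985 = -2275886)
(3626004 + 176312*(-1))/(423893 + r) = (3626004 + 176312*(-1))/(423893 - 2275886) = (3626004 - 176312)/(-1851993) = 3449692*(-1/1851993) = -3449692/1851993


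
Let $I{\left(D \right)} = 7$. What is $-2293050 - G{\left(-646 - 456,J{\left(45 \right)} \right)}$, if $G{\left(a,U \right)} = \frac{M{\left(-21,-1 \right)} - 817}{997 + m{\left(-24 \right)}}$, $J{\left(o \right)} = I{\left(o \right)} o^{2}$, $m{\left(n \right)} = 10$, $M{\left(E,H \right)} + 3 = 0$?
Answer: $- \frac{2309100530}{1007} \approx -2.293 \cdot 10^{6}$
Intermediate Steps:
$M{\left(E,H \right)} = -3$ ($M{\left(E,H \right)} = -3 + 0 = -3$)
$J{\left(o \right)} = 7 o^{2}$
$G{\left(a,U \right)} = - \frac{820}{1007}$ ($G{\left(a,U \right)} = \frac{-3 - 817}{997 + 10} = - \frac{820}{1007}$)
$-2293050 - G{\left(-646 - 456,J{\left(45 \right)} \right)} = -2293050 - - \frac{820}{1007} = -2293050 + \frac{820}{1007} = - \frac{2309100530}{1007}$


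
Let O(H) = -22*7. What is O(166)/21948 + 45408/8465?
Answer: 497655587/92894910 ≈ 5.3572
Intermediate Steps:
O(H) = -154
O(166)/21948 + 45408/8465 = -154/21948 + 45408/8465 = -154*1/21948 + 45408*(1/8465) = -77/10974 + 45408/8465 = 497655587/92894910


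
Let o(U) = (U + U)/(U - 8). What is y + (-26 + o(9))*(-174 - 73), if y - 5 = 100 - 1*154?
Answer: 1927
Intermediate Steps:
o(U) = 2*U/(-8 + U) (o(U) = (2*U)/(-8 + U) = 2*U/(-8 + U))
y = -49 (y = 5 + (100 - 1*154) = 5 + (100 - 154) = 5 - 54 = -49)
y + (-26 + o(9))*(-174 - 73) = -49 + (-26 + 2*9/(-8 + 9))*(-174 - 73) = -49 + (-26 + 2*9/1)*(-247) = -49 + (-26 + 2*9*1)*(-247) = -49 + (-26 + 18)*(-247) = -49 - 8*(-247) = -49 + 1976 = 1927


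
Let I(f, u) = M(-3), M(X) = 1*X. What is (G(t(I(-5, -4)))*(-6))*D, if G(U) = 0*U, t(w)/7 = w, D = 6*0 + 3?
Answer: 0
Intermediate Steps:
M(X) = X
D = 3 (D = 0 + 3 = 3)
I(f, u) = -3
t(w) = 7*w
G(U) = 0
(G(t(I(-5, -4)))*(-6))*D = (0*(-6))*3 = 0*3 = 0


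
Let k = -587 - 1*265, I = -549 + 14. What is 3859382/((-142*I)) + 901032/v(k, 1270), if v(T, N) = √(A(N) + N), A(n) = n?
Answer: 1929691/37985 + 450516*√635/635 ≈ 17929.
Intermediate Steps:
I = -535
k = -852 (k = -587 - 265 = -852)
v(T, N) = √2*√N (v(T, N) = √(N + N) = √(2*N) = √2*√N)
3859382/((-142*I)) + 901032/v(k, 1270) = 3859382/((-142*(-535))) + 901032/((√2*√1270)) = 3859382/75970 + 901032/((2*√635)) = 3859382*(1/75970) + 901032*(√635/1270) = 1929691/37985 + 450516*√635/635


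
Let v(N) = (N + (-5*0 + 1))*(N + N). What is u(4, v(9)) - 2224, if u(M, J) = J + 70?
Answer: -1974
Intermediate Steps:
v(N) = 2*N*(1 + N) (v(N) = (N + (0 + 1))*(2*N) = (N + 1)*(2*N) = (1 + N)*(2*N) = 2*N*(1 + N))
u(M, J) = 70 + J
u(4, v(9)) - 2224 = (70 + 2*9*(1 + 9)) - 2224 = (70 + 2*9*10) - 2224 = (70 + 180) - 2224 = 250 - 2224 = -1974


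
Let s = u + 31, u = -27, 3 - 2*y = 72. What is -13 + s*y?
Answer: -151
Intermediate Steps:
y = -69/2 (y = 3/2 - 1/2*72 = 3/2 - 36 = -69/2 ≈ -34.500)
s = 4 (s = -27 + 31 = 4)
-13 + s*y = -13 + 4*(-69/2) = -13 - 138 = -151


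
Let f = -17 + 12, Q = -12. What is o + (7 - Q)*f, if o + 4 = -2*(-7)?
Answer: -85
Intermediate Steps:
o = 10 (o = -4 - 2*(-7) = -4 + 14 = 10)
f = -5
o + (7 - Q)*f = 10 + (7 - 1*(-12))*(-5) = 10 + (7 + 12)*(-5) = 10 + 19*(-5) = 10 - 95 = -85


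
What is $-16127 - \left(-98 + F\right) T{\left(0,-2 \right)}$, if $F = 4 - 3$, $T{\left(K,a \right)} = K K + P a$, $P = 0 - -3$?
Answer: $-16709$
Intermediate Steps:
$P = 3$ ($P = 0 + 3 = 3$)
$T{\left(K,a \right)} = K^{2} + 3 a$ ($T{\left(K,a \right)} = K K + 3 a = K^{2} + 3 a$)
$F = 1$ ($F = 4 - 3 = 1$)
$-16127 - \left(-98 + F\right) T{\left(0,-2 \right)} = -16127 - \left(-98 + 1\right) \left(0^{2} + 3 \left(-2\right)\right) = -16127 - - 97 \left(0 - 6\right) = -16127 - \left(-97\right) \left(-6\right) = -16127 - 582 = -16709$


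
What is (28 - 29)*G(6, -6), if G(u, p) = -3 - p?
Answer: -3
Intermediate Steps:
(28 - 29)*G(6, -6) = (28 - 29)*(-3 - 1*(-6)) = -(-3 + 6) = -1*3 = -3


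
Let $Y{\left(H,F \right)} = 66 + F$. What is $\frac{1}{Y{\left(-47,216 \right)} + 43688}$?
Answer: $\frac{1}{43970} \approx 2.2743 \cdot 10^{-5}$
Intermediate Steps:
$\frac{1}{Y{\left(-47,216 \right)} + 43688} = \frac{1}{\left(66 + 216\right) + 43688} = \frac{1}{282 + 43688} = \frac{1}{43970}$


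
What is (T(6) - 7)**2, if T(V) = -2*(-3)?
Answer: 1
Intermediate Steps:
T(V) = 6
(T(6) - 7)**2 = (6 - 7)**2 = (-1)**2 = 1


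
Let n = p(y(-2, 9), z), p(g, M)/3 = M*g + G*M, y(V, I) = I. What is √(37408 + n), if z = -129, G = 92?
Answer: I*√1679 ≈ 40.976*I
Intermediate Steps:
p(g, M) = 276*M + 3*M*g (p(g, M) = 3*(M*g + 92*M) = 3*(92*M + M*g) = 276*M + 3*M*g)
n = -39087 (n = 3*(-129)*(92 + 9) = 3*(-129)*101 = -39087)
√(37408 + n) = √(37408 - 39087) = √(-1679) = I*√1679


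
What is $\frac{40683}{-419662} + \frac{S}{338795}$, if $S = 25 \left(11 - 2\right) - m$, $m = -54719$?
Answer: $\frac{9274711943}{142179387290} \approx 0.065233$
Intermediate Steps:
$S = 54944$ ($S = 25 \left(11 - 2\right) - -54719 = 25 \cdot 9 + 54719 = 225 + 54719 = 54944$)
$\frac{40683}{-419662} + \frac{S}{338795} = \frac{40683}{-419662} + \frac{54944}{338795} = 40683 \left(- \frac{1}{419662}\right) + 54944 \cdot \frac{1}{338795} = - \frac{40683}{419662} + \frac{54944}{338795} = \frac{9274711943}{142179387290}$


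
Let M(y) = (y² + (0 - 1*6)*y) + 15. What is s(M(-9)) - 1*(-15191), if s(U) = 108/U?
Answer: 379793/25 ≈ 15192.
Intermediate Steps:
M(y) = 15 + y² - 6*y (M(y) = (y² + (0 - 6)*y) + 15 = (y² - 6*y) + 15 = 15 + y² - 6*y)
s(M(-9)) - 1*(-15191) = 108/(15 + (-9)² - 6*(-9)) - 1*(-15191) = 108/(15 + 81 + 54) + 15191 = 108/150 + 15191 = 108*(1/150) + 15191 = 18/25 + 15191 = 379793/25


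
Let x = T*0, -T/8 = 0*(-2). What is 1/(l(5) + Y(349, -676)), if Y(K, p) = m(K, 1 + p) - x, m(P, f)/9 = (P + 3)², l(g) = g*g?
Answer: 1/1115161 ≈ 8.9673e-7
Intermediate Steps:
T = 0 (T = -0*(-2) = -8*0 = 0)
l(g) = g²
m(P, f) = 9*(3 + P)² (m(P, f) = 9*(P + 3)² = 9*(3 + P)²)
x = 0 (x = 0*0 = 0)
Y(K, p) = 9*(3 + K)² (Y(K, p) = 9*(3 + K)² - 1*0 = 9*(3 + K)² + 0 = 9*(3 + K)²)
1/(l(5) + Y(349, -676)) = 1/(5² + 9*(3 + 349)²) = 1/(25 + 9*352²) = 1/(25 + 9*123904) = 1/(25 + 1115136) = 1/1115161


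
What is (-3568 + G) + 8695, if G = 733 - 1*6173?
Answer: -313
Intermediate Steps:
G = -5440 (G = 733 - 6173 = -5440)
(-3568 + G) + 8695 = (-3568 - 5440) + 8695 = -9008 + 8695 = -313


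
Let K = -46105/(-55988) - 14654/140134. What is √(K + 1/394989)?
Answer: √8806556977177621479819056133/110679055028346 ≈ 0.84789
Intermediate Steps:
K = 2820214959/3922911196 (K = -46105*(-1/55988) - 14654*1/140134 = 46105/55988 - 7327/70067 = 2820214959/3922911196 ≈ 0.71891)
√(K + 1/394989) = √(2820214959/3922911196 + 1/394989) = √(1113957809351647/1549506770396844) = √8806556977177621479819056133/110679055028346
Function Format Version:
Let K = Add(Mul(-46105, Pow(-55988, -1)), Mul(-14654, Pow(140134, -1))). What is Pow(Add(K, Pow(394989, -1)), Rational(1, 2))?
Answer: Mul(Rational(1, 110679055028346), Pow(8806556977177621479819056133, Rational(1, 2))) ≈ 0.84789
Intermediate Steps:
K = Rational(2820214959, 3922911196) (K = Add(Mul(-46105, Rational(-1, 55988)), Mul(-14654, Rational(1, 140134))) = Add(Rational(46105, 55988), Rational(-7327, 70067)) = Rational(2820214959, 3922911196) ≈ 0.71891)
Pow(Add(K, Pow(394989, -1)), Rational(1, 2)) = Pow(Add(Rational(2820214959, 3922911196), Pow(394989, -1)), Rational(1, 2)) = Pow(Add(Rational(2820214959, 3922911196), Rational(1, 394989)), Rational(1, 2)) = Pow(Rational(1113957809351647, 1549506770396844), Rational(1, 2)) = Mul(Rational(1, 110679055028346), Pow(8806556977177621479819056133, Rational(1, 2)))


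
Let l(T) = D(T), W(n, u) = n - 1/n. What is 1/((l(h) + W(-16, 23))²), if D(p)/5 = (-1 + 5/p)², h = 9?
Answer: 1679616/375390625 ≈ 0.0044743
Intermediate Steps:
D(p) = 5*(-1 + 5/p)²
l(T) = 5*(-5 + T)²/T²
1/((l(h) + W(-16, 23))²) = 1/((5*(-5 + 9)²/9² + (-16 - 1/(-16)))²) = 1/((5*(1/81)*4² + (-16 - 1*(-1/16)))²) = 1/((5*(1/81)*16 + (-16 + 1/16))²) = 1/((80/81 - 255/16)²) = 1/((-19375/1296)²) = 1/(375390625/1679616) = 1679616/375390625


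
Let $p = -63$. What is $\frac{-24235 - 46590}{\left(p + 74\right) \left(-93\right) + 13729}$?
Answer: $- \frac{70825}{12706} \approx -5.5741$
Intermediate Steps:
$\frac{-24235 - 46590}{\left(p + 74\right) \left(-93\right) + 13729} = \frac{-24235 - 46590}{\left(-63 + 74\right) \left(-93\right) + 13729} = - \frac{70825}{11 \left(-93\right) + 13729} = - \frac{70825}{-1023 + 13729} = - \frac{70825}{12706}$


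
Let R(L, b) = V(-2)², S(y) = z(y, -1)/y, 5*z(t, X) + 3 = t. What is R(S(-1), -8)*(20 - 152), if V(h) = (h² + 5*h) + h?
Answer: -8448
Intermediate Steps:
z(t, X) = -⅗ + t/5
V(h) = h² + 6*h
S(y) = (-⅗ + y/5)/y
R(L, b) = 64 (R(L, b) = (-2*(6 - 2))² = (-2*4)² = (-8)² = 64)
R(S(-1), -8)*(20 - 152) = 64*(20 - 152) = 64*(-132) = -8448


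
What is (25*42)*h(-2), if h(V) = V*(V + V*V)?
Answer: -4200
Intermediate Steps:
h(V) = V*(V + V²)
(25*42)*h(-2) = (25*42)*((-2)²*(1 - 2)) = 1050*(4*(-1)) = 1050*(-4) = -4200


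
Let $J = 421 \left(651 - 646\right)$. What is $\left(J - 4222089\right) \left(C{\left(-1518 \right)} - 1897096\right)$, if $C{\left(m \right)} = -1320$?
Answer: $8011285145344$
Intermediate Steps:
$J = 2105$ ($J = 421 \cdot 5 = 2105$)
$\left(J - 4222089\right) \left(C{\left(-1518 \right)} - 1897096\right) = \left(2105 - 4222089\right) \left(-1320 - 1897096\right) = \left(-4219984\right) \left(-1898416\right) = 8011285145344$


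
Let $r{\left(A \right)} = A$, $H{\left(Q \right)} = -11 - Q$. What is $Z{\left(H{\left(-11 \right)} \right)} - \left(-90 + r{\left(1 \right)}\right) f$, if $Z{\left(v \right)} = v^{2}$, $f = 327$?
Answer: $29103$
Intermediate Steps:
$Z{\left(H{\left(-11 \right)} \right)} - \left(-90 + r{\left(1 \right)}\right) f = \left(-11 - -11\right)^{2} - \left(-90 + 1\right) 327 = \left(-11 + 11\right)^{2} - \left(-89\right) 327 = 0^{2} - -29103 = 0 + 29103 = 29103$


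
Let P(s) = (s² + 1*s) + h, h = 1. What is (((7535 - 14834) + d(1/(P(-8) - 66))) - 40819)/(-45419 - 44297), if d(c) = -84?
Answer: 2191/4078 ≈ 0.53727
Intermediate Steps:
P(s) = 1 + s + s² (P(s) = (s² + 1*s) + 1 = (s² + s) + 1 = (s + s²) + 1 = 1 + s + s²)
(((7535 - 14834) + d(1/(P(-8) - 66))) - 40819)/(-45419 - 44297) = (((7535 - 14834) - 84) - 40819)/(-45419 - 44297) = ((-7299 - 84) - 40819)/(-89716) = (-7383 - 40819)*(-1/89716) = -48202*(-1/89716) = 2191/4078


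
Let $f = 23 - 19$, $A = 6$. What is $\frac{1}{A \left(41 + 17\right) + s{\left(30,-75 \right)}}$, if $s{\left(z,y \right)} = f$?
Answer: $\frac{1}{352} \approx 0.0028409$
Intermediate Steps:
$f = 4$
$s{\left(z,y \right)} = 4$
$\frac{1}{A \left(41 + 17\right) + s{\left(30,-75 \right)}} = \frac{1}{6 \left(41 + 17\right) + 4} = \frac{1}{6 \cdot 58 + 4} = \frac{1}{348 + 4} = \frac{1}{352}$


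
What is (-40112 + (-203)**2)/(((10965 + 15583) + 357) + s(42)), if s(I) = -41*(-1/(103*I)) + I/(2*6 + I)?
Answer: 14236866/349183307 ≈ 0.040772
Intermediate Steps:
s(I) = 41/(103*I) + I/(12 + I) (s(I) = -(-41)/(103*I) + I/(12 + I) = 41/(103*I) + I/(12 + I))
(-40112 + (-203)**2)/(((10965 + 15583) + 357) + s(42)) = (-40112 + (-203)**2)/(((10965 + 15583) + 357) + (1/103)*(492 + 41*42 + 103*42**2)/(42*(12 + 42))) = (-40112 + 41209)/((26548 + 357) + (1/103)*(1/42)*(492 + 1722 + 103*1764)/54) = 1097/(26905 + (1/103)*(1/42)*(1/54)*(492 + 1722 + 181692)) = 1097/(26905 + (1/103)*(1/42)*(1/54)*183906) = 1097/(26905 + 10217/12978) = 1097/(349183307/12978) = 1097*(12978/349183307) = 14236866/349183307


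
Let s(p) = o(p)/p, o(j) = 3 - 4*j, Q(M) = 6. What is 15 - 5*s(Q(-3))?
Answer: 65/2 ≈ 32.500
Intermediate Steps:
s(p) = (3 - 4*p)/p
15 - 5*s(Q(-3)) = 15 - 5*(-4 + 3/6) = 15 - 5*(-4 + 3*(⅙)) = 15 - 5*(-4 + ½) = 15 - 5*(-7/2) = 15 + 35/2 = 65/2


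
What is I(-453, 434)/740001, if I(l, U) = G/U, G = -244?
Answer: -122/160580217 ≈ -7.5974e-7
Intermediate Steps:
I(l, U) = -244/U
I(-453, 434)/740001 = -244/434/740001 = -244*1/434*(1/740001) = -122/217*1/740001 = -122/160580217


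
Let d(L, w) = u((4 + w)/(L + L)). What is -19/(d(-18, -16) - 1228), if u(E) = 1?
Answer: 19/1227 ≈ 0.015485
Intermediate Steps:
d(L, w) = 1
-19/(d(-18, -16) - 1228) = -19/(1 - 1228) = -19/(-1227) = -19*(-1/1227) = 19/1227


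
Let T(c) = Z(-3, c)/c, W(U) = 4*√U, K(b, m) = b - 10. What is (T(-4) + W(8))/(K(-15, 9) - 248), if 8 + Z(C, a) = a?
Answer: -1/91 - 8*√2/273 ≈ -0.052431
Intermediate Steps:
K(b, m) = -10 + b
Z(C, a) = -8 + a
T(c) = (-8 + c)/c
(T(-4) + W(8))/(K(-15, 9) - 248) = ((-8 - 4)/(-4) + 4*√8)/((-10 - 15) - 248) = (-¼*(-12) + 4*(2*√2))/(-25 - 248) = (3 + 8*√2)/(-273) = (3 + 8*√2)*(-1/273) = -1/91 - 8*√2/273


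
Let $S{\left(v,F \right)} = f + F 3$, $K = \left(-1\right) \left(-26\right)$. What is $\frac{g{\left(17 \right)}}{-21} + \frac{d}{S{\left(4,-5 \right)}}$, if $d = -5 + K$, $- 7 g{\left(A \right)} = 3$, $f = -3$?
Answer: $- \frac{337}{294} \approx -1.1463$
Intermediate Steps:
$g{\left(A \right)} = - \frac{3}{7}$ ($g{\left(A \right)} = \left(- \frac{1}{7}\right) 3 = - \frac{3}{7}$)
$K = 26$
$S{\left(v,F \right)} = -3 + 3 F$ ($S{\left(v,F \right)} = -3 + F 3 = -3 + 3 F$)
$d = 21$ ($d = -5 + 26 = 21$)
$\frac{g{\left(17 \right)}}{-21} + \frac{d}{S{\left(4,-5 \right)}} = - \frac{3}{7 \left(-21\right)} + \frac{21}{-3 + 3 \left(-5\right)} = \left(- \frac{3}{7}\right) \left(- \frac{1}{21}\right) + \frac{21}{-3 - 15} = \frac{1}{49} + \frac{21}{-18} = \frac{1}{49} + 21 \left(- \frac{1}{18}\right) = \frac{1}{49} - \frac{7}{6} = - \frac{337}{294}$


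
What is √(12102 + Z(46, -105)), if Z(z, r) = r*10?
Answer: 6*√307 ≈ 105.13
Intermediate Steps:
Z(z, r) = 10*r
√(12102 + Z(46, -105)) = √(12102 + 10*(-105)) = √(12102 - 1050) = √11052 = 6*√307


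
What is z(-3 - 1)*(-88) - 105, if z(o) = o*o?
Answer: -1513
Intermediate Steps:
z(o) = o²
z(-3 - 1)*(-88) - 105 = (-3 - 1)²*(-88) - 105 = (-4)²*(-88) - 105 = 16*(-88) - 105 = -1408 - 105 = -1513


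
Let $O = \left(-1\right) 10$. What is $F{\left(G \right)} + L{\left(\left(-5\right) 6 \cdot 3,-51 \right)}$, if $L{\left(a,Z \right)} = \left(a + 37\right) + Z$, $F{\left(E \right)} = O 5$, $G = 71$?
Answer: $-154$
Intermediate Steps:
$O = -10$
$F{\left(E \right)} = -50$ ($F{\left(E \right)} = \left(-10\right) 5 = -50$)
$L{\left(a,Z \right)} = 37 + Z + a$ ($L{\left(a,Z \right)} = \left(37 + a\right) + Z = 37 + Z + a$)
$F{\left(G \right)} + L{\left(\left(-5\right) 6 \cdot 3,-51 \right)} = -50 + \left(37 - 51 + \left(-5\right) 6 \cdot 3\right) = -50 - 104 = -154$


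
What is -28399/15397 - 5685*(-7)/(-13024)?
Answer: -982592191/200530528 ≈ -4.9000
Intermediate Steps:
-28399/15397 - 5685*(-7)/(-13024) = -28399*1/15397 + 39795*(-1/13024) = -28399/15397 - 39795/13024 = -982592191/200530528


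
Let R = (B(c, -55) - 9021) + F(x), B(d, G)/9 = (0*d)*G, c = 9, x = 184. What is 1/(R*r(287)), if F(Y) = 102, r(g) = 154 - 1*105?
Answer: -1/437031 ≈ -2.2882e-6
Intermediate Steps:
B(d, G) = 0 (B(d, G) = 9*((0*d)*G) = 9*(0*G) = 9*0 = 0)
r(g) = 49 (r(g) = 154 - 105 = 49)
R = -8919 (R = (0 - 9021) + 102 = -9021 + 102 = -8919)
1/(R*r(287)) = 1/(-8919*49) = -1/8919*1/49 = -1/437031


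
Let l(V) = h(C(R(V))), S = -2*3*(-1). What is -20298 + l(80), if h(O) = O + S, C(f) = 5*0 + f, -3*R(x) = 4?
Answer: -60880/3 ≈ -20293.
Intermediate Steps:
R(x) = -4/3 (R(x) = -1/3*4 = -4/3)
S = 6 (S = -6*(-1) = 6)
C(f) = f (C(f) = 0 + f = f)
h(O) = 6 + O (h(O) = O + 6 = 6 + O)
l(V) = 14/3 (l(V) = 6 - 4/3 = 14/3)
-20298 + l(80) = -20298 + 14/3 = -60880/3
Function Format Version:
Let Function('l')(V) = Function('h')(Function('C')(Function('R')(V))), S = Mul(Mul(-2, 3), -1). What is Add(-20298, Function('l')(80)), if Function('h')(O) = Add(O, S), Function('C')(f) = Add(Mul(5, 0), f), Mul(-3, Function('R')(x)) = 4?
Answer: Rational(-60880, 3) ≈ -20293.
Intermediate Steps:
Function('R')(x) = Rational(-4, 3) (Function('R')(x) = Mul(Rational(-1, 3), 4) = Rational(-4, 3))
S = 6 (S = Mul(-6, -1) = 6)
Function('C')(f) = f (Function('C')(f) = Add(0, f) = f)
Function('h')(O) = Add(6, O) (Function('h')(O) = Add(O, 6) = Add(6, O))
Function('l')(V) = Rational(14, 3) (Function('l')(V) = Add(6, Rational(-4, 3)) = Rational(14, 3))
Add(-20298, Function('l')(80)) = Add(-20298, Rational(14, 3)) = Rational(-60880, 3)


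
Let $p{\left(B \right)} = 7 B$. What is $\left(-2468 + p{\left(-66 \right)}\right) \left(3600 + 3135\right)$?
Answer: $-19733550$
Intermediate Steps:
$\left(-2468 + p{\left(-66 \right)}\right) \left(3600 + 3135\right) = \left(-2468 + 7 \left(-66\right)\right) \left(3600 + 3135\right) = \left(-2468 - 462\right) 6735 = \left(-2930\right) 6735 = -19733550$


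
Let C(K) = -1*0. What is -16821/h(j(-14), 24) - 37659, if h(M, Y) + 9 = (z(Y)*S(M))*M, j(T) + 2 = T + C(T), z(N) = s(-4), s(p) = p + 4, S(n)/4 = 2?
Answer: -35790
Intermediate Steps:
S(n) = 8 (S(n) = 4*2 = 8)
C(K) = 0
s(p) = 4 + p
z(N) = 0 (z(N) = 4 - 4 = 0)
j(T) = -2 + T (j(T) = -2 + (T + 0) = -2 + T)
h(M, Y) = -9 (h(M, Y) = -9 + (0*8)*M = -9 + 0*M = -9 + 0 = -9)
-16821/h(j(-14), 24) - 37659 = -16821/(-9) - 37659 = -16821*(-1/9) - 37659 = 1869 - 37659 = -35790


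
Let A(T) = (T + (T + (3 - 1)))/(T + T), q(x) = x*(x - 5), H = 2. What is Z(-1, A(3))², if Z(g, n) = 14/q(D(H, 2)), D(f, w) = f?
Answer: 49/9 ≈ 5.4444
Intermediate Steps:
q(x) = x*(-5 + x)
A(T) = (2 + 2*T)/(2*T) (A(T) = (T + (T + 2))/((2*T)) = (T + (2 + T))*(1/(2*T)) = (2 + 2*T)*(1/(2*T)) = (2 + 2*T)/(2*T))
Z(g, n) = -7/3 (Z(g, n) = 14/((2*(-5 + 2))) = 14/((2*(-3))) = 14/(-6) = 14*(-⅙) = -7/3)
Z(-1, A(3))² = (-7/3)² = 49/9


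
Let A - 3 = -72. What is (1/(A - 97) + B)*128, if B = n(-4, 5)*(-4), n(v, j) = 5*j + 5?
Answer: -1274944/83 ≈ -15361.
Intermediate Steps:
A = -69 (A = 3 - 72 = -69)
n(v, j) = 5 + 5*j
B = -120 (B = (5 + 5*5)*(-4) = (5 + 25)*(-4) = 30*(-4) = -120)
(1/(A - 97) + B)*128 = (1/(-69 - 97) - 120)*128 = (1/(-166) - 120)*128 = (-1/166 - 120)*128 = -19921/166*128 = -1274944/83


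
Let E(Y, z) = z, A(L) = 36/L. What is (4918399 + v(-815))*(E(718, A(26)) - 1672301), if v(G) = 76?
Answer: -106927130060125/13 ≈ -8.2252e+12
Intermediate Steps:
(4918399 + v(-815))*(E(718, A(26)) - 1672301) = (4918399 + 76)*(36/26 - 1672301) = 4918475*(36*(1/26) - 1672301) = 4918475*(18/13 - 1672301) = 4918475*(-21739895/13) = -106927130060125/13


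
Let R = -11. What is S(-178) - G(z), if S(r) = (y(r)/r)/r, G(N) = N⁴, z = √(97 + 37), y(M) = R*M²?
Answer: -17967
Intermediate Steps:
y(M) = -11*M²
z = √134 ≈ 11.576
S(r) = -11 (S(r) = ((-11*r²)/r)/r = (-11*r)/r = -11)
S(-178) - G(z) = -11 - (√134)⁴ = -11 - 1*17956 = -11 - 17956 = -17967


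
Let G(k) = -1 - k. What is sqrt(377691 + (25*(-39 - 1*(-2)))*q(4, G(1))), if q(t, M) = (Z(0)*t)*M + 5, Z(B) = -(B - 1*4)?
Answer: sqrt(402666) ≈ 634.56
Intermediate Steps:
Z(B) = 4 - B (Z(B) = -(B - 4) = -(-4 + B) = 4 - B)
q(t, M) = 5 + 4*M*t (q(t, M) = ((4 - 1*0)*t)*M + 5 = ((4 + 0)*t)*M + 5 = (4*t)*M + 5 = 4*M*t + 5 = 5 + 4*M*t)
sqrt(377691 + (25*(-39 - 1*(-2)))*q(4, G(1))) = sqrt(377691 + (25*(-39 - 1*(-2)))*(5 + 4*(-1 - 1*1)*4)) = sqrt(377691 + (25*(-39 + 2))*(5 + 4*(-1 - 1)*4)) = sqrt(377691 + (25*(-37))*(5 + 4*(-2)*4)) = sqrt(377691 - 925*(5 - 32)) = sqrt(377691 - 925*(-27)) = sqrt(377691 + 24975) = sqrt(402666)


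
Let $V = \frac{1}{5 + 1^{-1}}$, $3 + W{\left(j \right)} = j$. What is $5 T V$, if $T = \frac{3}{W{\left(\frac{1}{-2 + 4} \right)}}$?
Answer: $-1$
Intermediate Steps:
$W{\left(j \right)} = -3 + j$
$V = \frac{1}{6}$ ($V = \frac{1}{5 + 1} = \frac{1}{6} \approx 0.16667$)
$T = - \frac{6}{5}$ ($T = \frac{3}{-3 + \frac{1}{-2 + 4}} = \frac{3}{-3 + \frac{1}{2}} = \frac{3}{- \frac{5}{2}} = 3 \left(- \frac{2}{5}\right) = - \frac{6}{5} \approx -1.2$)
$5 T V = 5 \left(- \frac{6}{5}\right) \frac{1}{6} = \left(-6\right) \frac{1}{6} = -1$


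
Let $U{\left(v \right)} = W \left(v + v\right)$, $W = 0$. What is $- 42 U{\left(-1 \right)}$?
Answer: $0$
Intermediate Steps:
$U{\left(v \right)} = 0$ ($U{\left(v \right)} = 0 \left(v + v\right) = 0 \cdot 2 v = 0$)
$- 42 U{\left(-1 \right)} = \left(-42\right) 0 = 0$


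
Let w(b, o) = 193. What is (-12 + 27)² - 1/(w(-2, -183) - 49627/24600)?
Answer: 1057064325/4698173 ≈ 224.99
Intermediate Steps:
(-12 + 27)² - 1/(w(-2, -183) - 49627/24600) = (-12 + 27)² - 1/(193 - 49627/24600) = 15² - 1/(193 - 49627*1/24600) = 225 - 1/(193 - 49627/24600) = 225 - 1/4698173/24600 = 225 - 1*24600/4698173 = 225 - 24600/4698173 = 1057064325/4698173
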